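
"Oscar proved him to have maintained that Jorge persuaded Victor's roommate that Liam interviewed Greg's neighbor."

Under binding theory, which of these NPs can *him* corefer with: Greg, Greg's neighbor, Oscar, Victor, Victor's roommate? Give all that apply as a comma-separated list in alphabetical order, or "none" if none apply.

*him* is a pronoun; Principle B requires it to be free in its binding domain — the matrix clause.
— Greg: possessor inside the object DP of the clause headed by 'interviewed'; is c-commanded by the pronoun; coreference would bind this R-expression — blocked (Principle C).
— Greg's neighbor: object of the clause headed by 'interviewed'; is c-commanded by the pronoun; coreference would bind this R-expression — blocked (Principle C).
— Oscar: subject of the matrix clause; c-commands the pronoun within its binding domain — blocked (Principle B).
— Victor: possessor inside the object DP of the clause headed by 'persuaded'; is c-commanded by the pronoun; coreference would bind this R-expression — blocked (Principle C).
— Victor's roommate: object of the clause headed by 'persuaded'; is c-commanded by the pronoun; coreference would bind this R-expression — blocked (Principle C).

none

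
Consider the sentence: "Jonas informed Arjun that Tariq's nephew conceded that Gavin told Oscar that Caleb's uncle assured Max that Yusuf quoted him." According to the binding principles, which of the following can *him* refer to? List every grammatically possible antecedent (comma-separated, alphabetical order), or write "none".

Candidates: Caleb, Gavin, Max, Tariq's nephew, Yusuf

*him* is a pronoun; Principle B requires it to be free in its binding domain — the clause headed by 'quoted'.
— Caleb: possessor inside the subject DP of the clause headed by 'assured'; does not c-command the pronoun — Principle B does not apply; allowed.
— Gavin: subject of the clause headed by 'told'; c-commands the pronoun but lies outside its binding domain — allowed.
— Max: object of the clause headed by 'assured'; c-commands the pronoun but lies outside its binding domain — allowed.
— Tariq's nephew: subject of the clause headed by 'conceded'; c-commands the pronoun but lies outside its binding domain — allowed.
— Yusuf: subject of the clause headed by 'quoted'; c-commands the pronoun within its binding domain — blocked (Principle B).

Caleb, Gavin, Max, Tariq's nephew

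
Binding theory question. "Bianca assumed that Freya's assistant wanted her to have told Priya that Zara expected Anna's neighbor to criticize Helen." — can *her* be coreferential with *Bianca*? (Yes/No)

*her* is a pronoun; Principle B requires it to be free in its binding domain — the clause headed by 'wanted'.
— Bianca: subject of the matrix clause; c-commands the pronoun but lies outside its binding domain — allowed.

Yes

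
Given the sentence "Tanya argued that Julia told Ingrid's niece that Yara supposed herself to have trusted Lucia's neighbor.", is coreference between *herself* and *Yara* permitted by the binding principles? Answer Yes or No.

Yes

*herself* is a reflexive; Principle A requires it to be bound within its binding domain — the clause headed by 'supposed'.
— Yara: subject of the clause headed by 'supposed'; c-commands the reflexive within its binding domain — allowed (Principle A).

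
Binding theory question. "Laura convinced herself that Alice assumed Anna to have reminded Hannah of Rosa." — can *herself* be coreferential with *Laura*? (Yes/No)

*herself* is a reflexive; Principle A requires it to be bound within its binding domain — the matrix clause.
— Laura: subject of the matrix clause; c-commands the reflexive within its binding domain — allowed (Principle A).

Yes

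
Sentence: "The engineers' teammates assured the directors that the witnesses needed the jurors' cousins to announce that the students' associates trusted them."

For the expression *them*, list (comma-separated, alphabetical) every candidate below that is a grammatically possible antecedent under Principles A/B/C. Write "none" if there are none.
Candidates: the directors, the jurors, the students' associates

the directors, the jurors

*them* is a pronoun; Principle B requires it to be free in its binding domain — the clause headed by 'trusted'.
— the directors: object of the matrix clause; c-commands the pronoun but lies outside its binding domain — allowed.
— the jurors: possessor inside the subject DP of the clause headed by 'announce'; does not c-command the pronoun — Principle B does not apply; allowed.
— the students' associates: subject of the clause headed by 'trusted'; c-commands the pronoun within its binding domain — blocked (Principle B).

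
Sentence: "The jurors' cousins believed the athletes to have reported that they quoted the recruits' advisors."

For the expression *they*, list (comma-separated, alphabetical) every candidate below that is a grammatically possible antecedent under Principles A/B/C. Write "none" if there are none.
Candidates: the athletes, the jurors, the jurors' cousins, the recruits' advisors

the athletes, the jurors, the jurors' cousins

*they* is a pronoun; Principle B requires it to be free in its binding domain — the clause headed by 'quoted'.
— the athletes: subject of the clause headed by 'reported'; c-commands the pronoun but lies outside its binding domain — allowed.
— the jurors: possessor inside the subject DP of the matrix clause; does not c-command the pronoun — Principle B does not apply; allowed.
— the jurors' cousins: subject of the matrix clause; c-commands the pronoun but lies outside its binding domain — allowed.
— the recruits' advisors: object of the clause headed by 'quoted'; is c-commanded by the pronoun; coreference would bind this R-expression — blocked (Principle C).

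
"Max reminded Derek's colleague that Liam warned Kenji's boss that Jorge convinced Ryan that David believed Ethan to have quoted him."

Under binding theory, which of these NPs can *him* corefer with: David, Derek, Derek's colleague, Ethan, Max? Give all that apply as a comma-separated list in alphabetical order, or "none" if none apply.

David, Derek, Derek's colleague, Max

*him* is a pronoun; Principle B requires it to be free in its binding domain — the clause headed by 'quoted'.
— David: subject of the clause headed by 'believed'; c-commands the pronoun but lies outside its binding domain — allowed.
— Derek: possessor inside the object DP of the matrix clause; does not c-command the pronoun — Principle B does not apply; allowed.
— Derek's colleague: object of the matrix clause; c-commands the pronoun but lies outside its binding domain — allowed.
— Ethan: subject of the clause headed by 'quoted'; c-commands the pronoun within its binding domain — blocked (Principle B).
— Max: subject of the matrix clause; c-commands the pronoun but lies outside its binding domain — allowed.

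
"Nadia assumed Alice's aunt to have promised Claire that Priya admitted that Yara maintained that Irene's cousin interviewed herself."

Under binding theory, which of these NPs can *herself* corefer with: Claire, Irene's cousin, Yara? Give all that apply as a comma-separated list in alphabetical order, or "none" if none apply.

*herself* is a reflexive; Principle A requires it to be bound within its binding domain — the clause headed by 'interviewed'.
— Claire: object of the clause headed by 'promised'; c-commands the reflexive but lies outside its binding domain — cannot bind it (Principle A).
— Irene's cousin: subject of the clause headed by 'interviewed'; c-commands the reflexive within its binding domain — allowed (Principle A).
— Yara: subject of the clause headed by 'maintained'; c-commands the reflexive but lies outside its binding domain — cannot bind it (Principle A).

Irene's cousin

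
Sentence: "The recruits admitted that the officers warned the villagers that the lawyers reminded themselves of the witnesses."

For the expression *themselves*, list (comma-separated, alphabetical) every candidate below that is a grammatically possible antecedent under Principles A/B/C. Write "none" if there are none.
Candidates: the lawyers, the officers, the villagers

the lawyers

*themselves* is a reflexive; Principle A requires it to be bound within its binding domain — the clause headed by 'reminded'.
— the lawyers: subject of the clause headed by 'reminded'; c-commands the reflexive within its binding domain — allowed (Principle A).
— the officers: subject of the clause headed by 'warned'; c-commands the reflexive but lies outside its binding domain — cannot bind it (Principle A).
— the villagers: object of the clause headed by 'warned'; c-commands the reflexive but lies outside its binding domain — cannot bind it (Principle A).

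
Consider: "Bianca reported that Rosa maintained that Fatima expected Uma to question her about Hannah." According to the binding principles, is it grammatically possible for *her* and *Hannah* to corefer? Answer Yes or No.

No

*her* is a pronoun; Principle B requires it to be free in its binding domain — the clause headed by 'question'.
— Hannah: second object of the clause headed by 'question'; is c-commanded by the pronoun; coreference would bind this R-expression — blocked (Principle C).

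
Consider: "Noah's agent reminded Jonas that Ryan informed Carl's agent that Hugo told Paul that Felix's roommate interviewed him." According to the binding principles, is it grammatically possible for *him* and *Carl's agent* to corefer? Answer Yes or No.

Yes

*him* is a pronoun; Principle B requires it to be free in its binding domain — the clause headed by 'interviewed'.
— Carl's agent: object of the clause headed by 'informed'; c-commands the pronoun but lies outside its binding domain — allowed.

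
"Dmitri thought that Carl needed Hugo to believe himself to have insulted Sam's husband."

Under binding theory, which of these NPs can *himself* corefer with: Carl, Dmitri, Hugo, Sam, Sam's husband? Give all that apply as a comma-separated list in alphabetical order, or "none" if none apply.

Hugo

*himself* is a reflexive; Principle A requires it to be bound within its binding domain — the clause headed by 'believe'.
— Carl: subject of the clause headed by 'needed'; c-commands the reflexive but lies outside its binding domain — cannot bind it (Principle A).
— Dmitri: subject of the matrix clause; c-commands the reflexive but lies outside its binding domain — cannot bind it (Principle A).
— Hugo: subject of the clause headed by 'believe'; c-commands the reflexive within its binding domain — allowed (Principle A).
— Sam: possessor inside the object DP of the clause headed by 'insulted'; does not c-command the reflexive — cannot bind it (Principle A).
— Sam's husband: object of the clause headed by 'insulted'; does not c-command the reflexive — cannot bind it (Principle A).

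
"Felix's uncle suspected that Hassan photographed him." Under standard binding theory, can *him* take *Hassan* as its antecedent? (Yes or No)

No

*him* is a pronoun; Principle B requires it to be free in its binding domain — the clause headed by 'photographed'.
— Hassan: subject of the clause headed by 'photographed'; c-commands the pronoun within its binding domain — blocked (Principle B).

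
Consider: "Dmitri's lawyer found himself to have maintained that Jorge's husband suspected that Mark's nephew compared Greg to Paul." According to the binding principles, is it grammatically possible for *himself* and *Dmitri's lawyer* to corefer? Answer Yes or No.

Yes

*himself* is a reflexive; Principle A requires it to be bound within its binding domain — the matrix clause.
— Dmitri's lawyer: subject of the matrix clause; c-commands the reflexive within its binding domain — allowed (Principle A).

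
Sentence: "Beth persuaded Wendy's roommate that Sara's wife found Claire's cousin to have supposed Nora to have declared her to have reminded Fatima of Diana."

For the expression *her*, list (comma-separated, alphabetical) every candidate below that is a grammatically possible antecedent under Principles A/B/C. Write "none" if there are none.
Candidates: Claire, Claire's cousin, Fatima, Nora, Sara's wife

Claire, Claire's cousin, Sara's wife

*her* is a pronoun; Principle B requires it to be free in its binding domain — the clause headed by 'declared'.
— Claire: possessor inside the subject DP of the clause headed by 'supposed'; does not c-command the pronoun — Principle B does not apply; allowed.
— Claire's cousin: subject of the clause headed by 'supposed'; c-commands the pronoun but lies outside its binding domain — allowed.
— Fatima: object of the clause headed by 'reminded'; is c-commanded by the pronoun; coreference would bind this R-expression — blocked (Principle C).
— Nora: subject of the clause headed by 'declared'; c-commands the pronoun within its binding domain — blocked (Principle B).
— Sara's wife: subject of the clause headed by 'found'; c-commands the pronoun but lies outside its binding domain — allowed.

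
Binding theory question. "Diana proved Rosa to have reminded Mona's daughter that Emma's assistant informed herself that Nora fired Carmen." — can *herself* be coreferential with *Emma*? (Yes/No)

No

*herself* is a reflexive; Principle A requires it to be bound within its binding domain — the clause headed by 'informed'.
— Emma: possessor inside the subject DP of the clause headed by 'informed'; does not c-command the reflexive — cannot bind it (Principle A).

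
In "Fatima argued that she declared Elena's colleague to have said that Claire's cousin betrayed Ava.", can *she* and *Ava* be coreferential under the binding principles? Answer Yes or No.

No

*Ava* is an R-expression; Principle C requires it to be free (not bound by any c-commanding expression).
— she: subject of the clause headed by 'declared'; the pronoun c-commands the R-expression — coreference blocked (Principle C).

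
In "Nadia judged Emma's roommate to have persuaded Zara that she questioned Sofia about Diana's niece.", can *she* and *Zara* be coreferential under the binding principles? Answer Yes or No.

*Zara* is an R-expression; Principle C requires it to be free (not bound by any c-commanding expression).
— she: subject of the clause headed by 'questioned'; the pronoun does not c-command the R-expression — coreference allowed.

Yes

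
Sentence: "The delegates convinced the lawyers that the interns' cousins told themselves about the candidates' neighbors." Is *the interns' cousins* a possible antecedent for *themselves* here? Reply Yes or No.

*themselves* is a reflexive; Principle A requires it to be bound within its binding domain — the clause headed by 'told'.
— the interns' cousins: subject of the clause headed by 'told'; c-commands the reflexive within its binding domain — allowed (Principle A).

Yes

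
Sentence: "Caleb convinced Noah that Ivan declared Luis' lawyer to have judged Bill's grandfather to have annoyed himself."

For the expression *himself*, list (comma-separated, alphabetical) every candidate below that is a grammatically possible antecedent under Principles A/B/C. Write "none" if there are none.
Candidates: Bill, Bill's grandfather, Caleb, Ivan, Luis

Bill's grandfather

*himself* is a reflexive; Principle A requires it to be bound within its binding domain — the clause headed by 'annoyed'.
— Bill: possessor inside the subject DP of the clause headed by 'annoyed'; does not c-command the reflexive — cannot bind it (Principle A).
— Bill's grandfather: subject of the clause headed by 'annoyed'; c-commands the reflexive within its binding domain — allowed (Principle A).
— Caleb: subject of the matrix clause; c-commands the reflexive but lies outside its binding domain — cannot bind it (Principle A).
— Ivan: subject of the clause headed by 'declared'; c-commands the reflexive but lies outside its binding domain — cannot bind it (Principle A).
— Luis: possessor inside the subject DP of the clause headed by 'judged'; does not c-command the reflexive — cannot bind it (Principle A).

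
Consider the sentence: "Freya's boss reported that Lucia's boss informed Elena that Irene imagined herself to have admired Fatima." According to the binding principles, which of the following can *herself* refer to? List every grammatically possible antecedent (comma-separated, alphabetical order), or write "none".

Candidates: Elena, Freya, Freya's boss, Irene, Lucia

*herself* is a reflexive; Principle A requires it to be bound within its binding domain — the clause headed by 'imagined'.
— Elena: object of the clause headed by 'informed'; c-commands the reflexive but lies outside its binding domain — cannot bind it (Principle A).
— Freya: possessor inside the subject DP of the matrix clause; does not c-command the reflexive — cannot bind it (Principle A).
— Freya's boss: subject of the matrix clause; c-commands the reflexive but lies outside its binding domain — cannot bind it (Principle A).
— Irene: subject of the clause headed by 'imagined'; c-commands the reflexive within its binding domain — allowed (Principle A).
— Lucia: possessor inside the subject DP of the clause headed by 'informed'; does not c-command the reflexive — cannot bind it (Principle A).

Irene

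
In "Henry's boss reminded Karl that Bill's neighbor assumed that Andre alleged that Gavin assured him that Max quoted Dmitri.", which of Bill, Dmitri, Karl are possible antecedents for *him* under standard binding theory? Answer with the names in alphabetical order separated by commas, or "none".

Bill, Karl

*him* is a pronoun; Principle B requires it to be free in its binding domain — the clause headed by 'assured'.
— Bill: possessor inside the subject DP of the clause headed by 'assumed'; does not c-command the pronoun — Principle B does not apply; allowed.
— Dmitri: object of the clause headed by 'quoted'; is c-commanded by the pronoun; coreference would bind this R-expression — blocked (Principle C).
— Karl: object of the matrix clause; c-commands the pronoun but lies outside its binding domain — allowed.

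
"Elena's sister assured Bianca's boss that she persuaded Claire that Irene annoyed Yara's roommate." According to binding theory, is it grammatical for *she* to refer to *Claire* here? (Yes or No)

*Claire* is an R-expression; Principle C requires it to be free (not bound by any c-commanding expression).
— she: subject of the clause headed by 'persuaded'; the pronoun c-commands the R-expression — coreference blocked (Principle C).

No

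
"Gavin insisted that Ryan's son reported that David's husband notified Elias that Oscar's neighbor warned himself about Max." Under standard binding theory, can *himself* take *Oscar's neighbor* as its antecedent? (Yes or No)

Yes

*himself* is a reflexive; Principle A requires it to be bound within its binding domain — the clause headed by 'warned'.
— Oscar's neighbor: subject of the clause headed by 'warned'; c-commands the reflexive within its binding domain — allowed (Principle A).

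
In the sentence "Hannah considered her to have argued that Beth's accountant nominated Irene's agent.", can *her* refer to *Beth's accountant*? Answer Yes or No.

*her* is a pronoun; Principle B requires it to be free in its binding domain — the matrix clause.
— Beth's accountant: subject of the clause headed by 'nominated'; is c-commanded by the pronoun; coreference would bind this R-expression — blocked (Principle C).

No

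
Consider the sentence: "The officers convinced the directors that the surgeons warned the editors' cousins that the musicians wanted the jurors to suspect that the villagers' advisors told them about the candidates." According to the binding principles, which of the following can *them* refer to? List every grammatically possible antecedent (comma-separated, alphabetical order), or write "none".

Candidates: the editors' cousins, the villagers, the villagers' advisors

*them* is a pronoun; Principle B requires it to be free in its binding domain — the clause headed by 'told'.
— the editors' cousins: object of the clause headed by 'warned'; c-commands the pronoun but lies outside its binding domain — allowed.
— the villagers: possessor inside the subject DP of the clause headed by 'told'; does not c-command the pronoun — Principle B does not apply; allowed.
— the villagers' advisors: subject of the clause headed by 'told'; c-commands the pronoun within its binding domain — blocked (Principle B).

the editors' cousins, the villagers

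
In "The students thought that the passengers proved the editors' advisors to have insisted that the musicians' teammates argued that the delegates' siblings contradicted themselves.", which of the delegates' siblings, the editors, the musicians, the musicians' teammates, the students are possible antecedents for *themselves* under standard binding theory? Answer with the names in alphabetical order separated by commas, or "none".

the delegates' siblings

*themselves* is a reflexive; Principle A requires it to be bound within its binding domain — the clause headed by 'contradicted'.
— the delegates' siblings: subject of the clause headed by 'contradicted'; c-commands the reflexive within its binding domain — allowed (Principle A).
— the editors: possessor inside the subject DP of the clause headed by 'insisted'; does not c-command the reflexive — cannot bind it (Principle A).
— the musicians: possessor inside the subject DP of the clause headed by 'argued'; does not c-command the reflexive — cannot bind it (Principle A).
— the musicians' teammates: subject of the clause headed by 'argued'; c-commands the reflexive but lies outside its binding domain — cannot bind it (Principle A).
— the students: subject of the matrix clause; c-commands the reflexive but lies outside its binding domain — cannot bind it (Principle A).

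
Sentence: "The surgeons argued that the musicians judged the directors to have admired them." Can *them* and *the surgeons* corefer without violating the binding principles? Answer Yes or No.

Yes

*the surgeons* is an R-expression; Principle C requires it to be free (not bound by any c-commanding expression).
— them: object of the clause headed by 'admired'; the pronoun does not c-command the R-expression — coreference allowed.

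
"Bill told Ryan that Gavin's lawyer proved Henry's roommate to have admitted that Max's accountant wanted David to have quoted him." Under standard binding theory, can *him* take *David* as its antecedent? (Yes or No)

*him* is a pronoun; Principle B requires it to be free in its binding domain — the clause headed by 'quoted'.
— David: subject of the clause headed by 'quoted'; c-commands the pronoun within its binding domain — blocked (Principle B).

No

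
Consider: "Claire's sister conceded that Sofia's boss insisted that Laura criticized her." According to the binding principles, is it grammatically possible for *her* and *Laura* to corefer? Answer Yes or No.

*her* is a pronoun; Principle B requires it to be free in its binding domain — the clause headed by 'criticized'.
— Laura: subject of the clause headed by 'criticized'; c-commands the pronoun within its binding domain — blocked (Principle B).

No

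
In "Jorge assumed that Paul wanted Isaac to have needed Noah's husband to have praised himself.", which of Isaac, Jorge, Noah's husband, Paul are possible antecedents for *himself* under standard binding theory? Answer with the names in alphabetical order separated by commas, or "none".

Noah's husband

*himself* is a reflexive; Principle A requires it to be bound within its binding domain — the clause headed by 'praised'.
— Isaac: subject of the clause headed by 'needed'; c-commands the reflexive but lies outside its binding domain — cannot bind it (Principle A).
— Jorge: subject of the matrix clause; c-commands the reflexive but lies outside its binding domain — cannot bind it (Principle A).
— Noah's husband: subject of the clause headed by 'praised'; c-commands the reflexive within its binding domain — allowed (Principle A).
— Paul: subject of the clause headed by 'wanted'; c-commands the reflexive but lies outside its binding domain — cannot bind it (Principle A).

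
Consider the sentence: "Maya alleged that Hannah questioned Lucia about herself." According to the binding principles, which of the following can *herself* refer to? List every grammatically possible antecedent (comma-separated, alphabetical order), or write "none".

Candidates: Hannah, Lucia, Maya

Hannah, Lucia

*herself* is a reflexive; Principle A requires it to be bound within its binding domain — the clause headed by 'questioned'.
— Hannah: subject of the clause headed by 'questioned'; c-commands the reflexive within its binding domain — allowed (Principle A).
— Lucia: object of the clause headed by 'questioned'; c-commands the reflexive within its binding domain — allowed (Principle A).
— Maya: subject of the matrix clause; c-commands the reflexive but lies outside its binding domain — cannot bind it (Principle A).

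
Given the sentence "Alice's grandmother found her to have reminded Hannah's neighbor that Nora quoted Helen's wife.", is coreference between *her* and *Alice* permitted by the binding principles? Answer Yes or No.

Yes

*her* is a pronoun; Principle B requires it to be free in its binding domain — the matrix clause.
— Alice: possessor inside the subject DP of the matrix clause; does not c-command the pronoun — Principle B does not apply; allowed.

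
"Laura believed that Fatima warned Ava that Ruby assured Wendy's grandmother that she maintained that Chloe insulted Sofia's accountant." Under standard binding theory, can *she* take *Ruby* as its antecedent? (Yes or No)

Yes

*she* is a pronoun; Principle B requires it to be free in its binding domain — the clause headed by 'maintained'.
— Ruby: subject of the clause headed by 'assured'; c-commands the pronoun but lies outside its binding domain — allowed.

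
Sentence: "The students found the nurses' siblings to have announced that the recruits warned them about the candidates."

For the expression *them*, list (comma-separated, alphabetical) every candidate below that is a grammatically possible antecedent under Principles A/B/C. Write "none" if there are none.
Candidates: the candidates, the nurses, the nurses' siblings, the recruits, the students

*them* is a pronoun; Principle B requires it to be free in its binding domain — the clause headed by 'warned'.
— the candidates: second object of the clause headed by 'warned'; is c-commanded by the pronoun; coreference would bind this R-expression — blocked (Principle C).
— the nurses: possessor inside the subject DP of the clause headed by 'announced'; does not c-command the pronoun — Principle B does not apply; allowed.
— the nurses' siblings: subject of the clause headed by 'announced'; c-commands the pronoun but lies outside its binding domain — allowed.
— the recruits: subject of the clause headed by 'warned'; c-commands the pronoun within its binding domain — blocked (Principle B).
— the students: subject of the matrix clause; c-commands the pronoun but lies outside its binding domain — allowed.

the nurses, the nurses' siblings, the students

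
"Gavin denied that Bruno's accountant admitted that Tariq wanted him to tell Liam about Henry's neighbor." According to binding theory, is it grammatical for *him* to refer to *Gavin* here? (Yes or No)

Yes

*Gavin* is an R-expression; Principle C requires it to be free (not bound by any c-commanding expression).
— him: subject of the clause headed by 'tell'; the pronoun does not c-command the R-expression — coreference allowed.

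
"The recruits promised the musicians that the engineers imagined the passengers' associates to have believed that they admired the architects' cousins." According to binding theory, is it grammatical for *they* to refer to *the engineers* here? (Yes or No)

*the engineers* is an R-expression; Principle C requires it to be free (not bound by any c-commanding expression).
— they: subject of the clause headed by 'admired'; the pronoun does not c-command the R-expression — coreference allowed.

Yes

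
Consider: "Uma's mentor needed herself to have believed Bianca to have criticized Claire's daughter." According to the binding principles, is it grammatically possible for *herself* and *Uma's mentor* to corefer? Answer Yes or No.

*herself* is a reflexive; Principle A requires it to be bound within its binding domain — the matrix clause.
— Uma's mentor: subject of the matrix clause; c-commands the reflexive within its binding domain — allowed (Principle A).

Yes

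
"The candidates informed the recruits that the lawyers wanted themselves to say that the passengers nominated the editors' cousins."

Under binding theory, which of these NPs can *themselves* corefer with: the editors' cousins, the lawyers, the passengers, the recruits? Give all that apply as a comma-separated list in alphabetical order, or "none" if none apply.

*themselves* is a reflexive; Principle A requires it to be bound within its binding domain — the clause headed by 'wanted'.
— the editors' cousins: object of the clause headed by 'nominated'; does not c-command the reflexive — cannot bind it (Principle A).
— the lawyers: subject of the clause headed by 'wanted'; c-commands the reflexive within its binding domain — allowed (Principle A).
— the passengers: subject of the clause headed by 'nominated'; does not c-command the reflexive — cannot bind it (Principle A).
— the recruits: object of the matrix clause; c-commands the reflexive but lies outside its binding domain — cannot bind it (Principle A).

the lawyers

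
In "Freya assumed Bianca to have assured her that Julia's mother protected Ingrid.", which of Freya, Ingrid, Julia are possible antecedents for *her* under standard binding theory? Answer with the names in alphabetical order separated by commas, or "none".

*her* is a pronoun; Principle B requires it to be free in its binding domain — the clause headed by 'assured'.
— Freya: subject of the matrix clause; c-commands the pronoun but lies outside its binding domain — allowed.
— Ingrid: object of the clause headed by 'protected'; is c-commanded by the pronoun; coreference would bind this R-expression — blocked (Principle C).
— Julia: possessor inside the subject DP of the clause headed by 'protected'; is c-commanded by the pronoun; coreference would bind this R-expression — blocked (Principle C).

Freya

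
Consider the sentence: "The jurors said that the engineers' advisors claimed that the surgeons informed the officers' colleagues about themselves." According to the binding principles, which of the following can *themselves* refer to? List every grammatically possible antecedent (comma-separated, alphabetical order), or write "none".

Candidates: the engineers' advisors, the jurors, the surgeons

*themselves* is a reflexive; Principle A requires it to be bound within its binding domain — the clause headed by 'informed'.
— the engineers' advisors: subject of the clause headed by 'claimed'; c-commands the reflexive but lies outside its binding domain — cannot bind it (Principle A).
— the jurors: subject of the matrix clause; c-commands the reflexive but lies outside its binding domain — cannot bind it (Principle A).
— the surgeons: subject of the clause headed by 'informed'; c-commands the reflexive within its binding domain — allowed (Principle A).

the surgeons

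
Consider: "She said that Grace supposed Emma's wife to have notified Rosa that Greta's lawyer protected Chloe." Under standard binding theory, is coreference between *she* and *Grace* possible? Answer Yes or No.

*Grace* is an R-expression; Principle C requires it to be free (not bound by any c-commanding expression).
— she: subject of the matrix clause; the pronoun c-commands the R-expression — coreference blocked (Principle C).

No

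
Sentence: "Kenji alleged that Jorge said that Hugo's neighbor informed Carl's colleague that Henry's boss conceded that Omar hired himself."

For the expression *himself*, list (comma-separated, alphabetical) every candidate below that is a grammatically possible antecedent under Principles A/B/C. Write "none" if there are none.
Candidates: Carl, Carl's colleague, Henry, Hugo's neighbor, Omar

Omar

*himself* is a reflexive; Principle A requires it to be bound within its binding domain — the clause headed by 'hired'.
— Carl: possessor inside the object DP of the clause headed by 'informed'; does not c-command the reflexive — cannot bind it (Principle A).
— Carl's colleague: object of the clause headed by 'informed'; c-commands the reflexive but lies outside its binding domain — cannot bind it (Principle A).
— Henry: possessor inside the subject DP of the clause headed by 'conceded'; does not c-command the reflexive — cannot bind it (Principle A).
— Hugo's neighbor: subject of the clause headed by 'informed'; c-commands the reflexive but lies outside its binding domain — cannot bind it (Principle A).
— Omar: subject of the clause headed by 'hired'; c-commands the reflexive within its binding domain — allowed (Principle A).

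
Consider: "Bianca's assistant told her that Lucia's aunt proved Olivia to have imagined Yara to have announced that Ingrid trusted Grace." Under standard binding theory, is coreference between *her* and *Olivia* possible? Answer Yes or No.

No

*Olivia* is an R-expression; Principle C requires it to be free (not bound by any c-commanding expression).
— her: object of the matrix clause; the pronoun c-commands the R-expression — coreference blocked (Principle C).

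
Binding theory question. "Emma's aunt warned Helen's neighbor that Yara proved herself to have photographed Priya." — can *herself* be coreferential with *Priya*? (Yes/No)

*herself* is a reflexive; Principle A requires it to be bound within its binding domain — the clause headed by 'proved'.
— Priya: object of the clause headed by 'photographed'; does not c-command the reflexive — cannot bind it (Principle A).

No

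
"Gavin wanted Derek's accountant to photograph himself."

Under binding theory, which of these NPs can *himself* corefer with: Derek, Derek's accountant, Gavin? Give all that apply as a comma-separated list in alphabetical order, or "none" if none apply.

Derek's accountant

*himself* is a reflexive; Principle A requires it to be bound within its binding domain — the clause headed by 'photograph'.
— Derek: possessor inside the subject DP of the clause headed by 'photograph'; does not c-command the reflexive — cannot bind it (Principle A).
— Derek's accountant: subject of the clause headed by 'photograph'; c-commands the reflexive within its binding domain — allowed (Principle A).
— Gavin: subject of the matrix clause; c-commands the reflexive but lies outside its binding domain — cannot bind it (Principle A).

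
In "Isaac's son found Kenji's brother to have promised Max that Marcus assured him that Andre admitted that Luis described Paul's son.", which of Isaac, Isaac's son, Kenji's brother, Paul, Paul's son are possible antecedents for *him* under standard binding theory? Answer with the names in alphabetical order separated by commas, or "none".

*him* is a pronoun; Principle B requires it to be free in its binding domain — the clause headed by 'assured'.
— Isaac: possessor inside the subject DP of the matrix clause; does not c-command the pronoun — Principle B does not apply; allowed.
— Isaac's son: subject of the matrix clause; c-commands the pronoun but lies outside its binding domain — allowed.
— Kenji's brother: subject of the clause headed by 'promised'; c-commands the pronoun but lies outside its binding domain — allowed.
— Paul: possessor inside the object DP of the clause headed by 'described'; is c-commanded by the pronoun; coreference would bind this R-expression — blocked (Principle C).
— Paul's son: object of the clause headed by 'described'; is c-commanded by the pronoun; coreference would bind this R-expression — blocked (Principle C).

Isaac, Isaac's son, Kenji's brother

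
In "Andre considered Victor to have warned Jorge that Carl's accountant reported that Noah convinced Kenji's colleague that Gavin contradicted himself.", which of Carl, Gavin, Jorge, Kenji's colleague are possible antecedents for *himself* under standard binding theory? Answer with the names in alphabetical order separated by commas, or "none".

Gavin

*himself* is a reflexive; Principle A requires it to be bound within its binding domain — the clause headed by 'contradicted'.
— Carl: possessor inside the subject DP of the clause headed by 'reported'; does not c-command the reflexive — cannot bind it (Principle A).
— Gavin: subject of the clause headed by 'contradicted'; c-commands the reflexive within its binding domain — allowed (Principle A).
— Jorge: object of the clause headed by 'warned'; c-commands the reflexive but lies outside its binding domain — cannot bind it (Principle A).
— Kenji's colleague: object of the clause headed by 'convinced'; c-commands the reflexive but lies outside its binding domain — cannot bind it (Principle A).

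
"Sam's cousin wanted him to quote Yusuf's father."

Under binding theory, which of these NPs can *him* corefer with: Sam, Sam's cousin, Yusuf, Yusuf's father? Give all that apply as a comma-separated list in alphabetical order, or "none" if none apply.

*him* is a pronoun; Principle B requires it to be free in its binding domain — the matrix clause.
— Sam: possessor inside the subject DP of the matrix clause; does not c-command the pronoun — Principle B does not apply; allowed.
— Sam's cousin: subject of the matrix clause; c-commands the pronoun within its binding domain — blocked (Principle B).
— Yusuf: possessor inside the object DP of the clause headed by 'quote'; is c-commanded by the pronoun; coreference would bind this R-expression — blocked (Principle C).
— Yusuf's father: object of the clause headed by 'quote'; is c-commanded by the pronoun; coreference would bind this R-expression — blocked (Principle C).

Sam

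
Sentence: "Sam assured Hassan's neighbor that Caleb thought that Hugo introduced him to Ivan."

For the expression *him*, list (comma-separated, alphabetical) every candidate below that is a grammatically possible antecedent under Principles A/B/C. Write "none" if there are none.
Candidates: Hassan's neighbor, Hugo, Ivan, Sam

Hassan's neighbor, Sam

*him* is a pronoun; Principle B requires it to be free in its binding domain — the clause headed by 'introduced'.
— Hassan's neighbor: object of the matrix clause; c-commands the pronoun but lies outside its binding domain — allowed.
— Hugo: subject of the clause headed by 'introduced'; c-commands the pronoun within its binding domain — blocked (Principle B).
— Ivan: second object of the clause headed by 'introduced'; is c-commanded by the pronoun; coreference would bind this R-expression — blocked (Principle C).
— Sam: subject of the matrix clause; c-commands the pronoun but lies outside its binding domain — allowed.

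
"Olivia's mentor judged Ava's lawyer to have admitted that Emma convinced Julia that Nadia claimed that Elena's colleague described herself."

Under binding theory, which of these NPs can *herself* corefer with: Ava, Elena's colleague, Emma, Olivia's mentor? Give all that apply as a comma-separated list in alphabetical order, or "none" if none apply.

Elena's colleague

*herself* is a reflexive; Principle A requires it to be bound within its binding domain — the clause headed by 'described'.
— Ava: possessor inside the subject DP of the clause headed by 'admitted'; does not c-command the reflexive — cannot bind it (Principle A).
— Elena's colleague: subject of the clause headed by 'described'; c-commands the reflexive within its binding domain — allowed (Principle A).
— Emma: subject of the clause headed by 'convinced'; c-commands the reflexive but lies outside its binding domain — cannot bind it (Principle A).
— Olivia's mentor: subject of the matrix clause; c-commands the reflexive but lies outside its binding domain — cannot bind it (Principle A).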